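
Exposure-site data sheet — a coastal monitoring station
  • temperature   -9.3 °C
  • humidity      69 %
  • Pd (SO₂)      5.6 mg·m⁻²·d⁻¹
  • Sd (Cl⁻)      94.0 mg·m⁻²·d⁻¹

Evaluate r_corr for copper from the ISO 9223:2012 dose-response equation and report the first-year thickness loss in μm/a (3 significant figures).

r_corr = 0.308 μm/a

copper: temperature factor f = +0.126·(-19.3) = -2.4318
  SO₂ term: 0.0053·5.6^0.26·exp(0.059·69-2.4318) = 0.04273
  Sd branch = 0.01025·Sd^0.27·e^(0.036·RH+0.049·T) = 0.2657 μm/a
  sum: 0.04273 + 0.2657 → r_corr = 0.3084 μm/a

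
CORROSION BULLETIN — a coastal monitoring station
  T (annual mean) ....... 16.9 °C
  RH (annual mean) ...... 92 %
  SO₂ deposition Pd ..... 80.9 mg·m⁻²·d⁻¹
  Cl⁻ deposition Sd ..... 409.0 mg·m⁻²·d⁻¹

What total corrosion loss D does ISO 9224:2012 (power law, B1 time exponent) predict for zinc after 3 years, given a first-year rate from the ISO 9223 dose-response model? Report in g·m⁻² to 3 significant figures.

D(3) = 148 g·m⁻²

zinc: T>10 °C ⇒ hinge -0.071·(16.9−10) = -0.4899
  SO₂ term: 0.0129·80.9^0.44·exp(0.046·92-0.4899) = 3.761
  Cl⁻ term: 0.0175·409.0^0.57·exp(0.008·92+0.085·16.9) = 4.734
  r_corr = 3.761 + 4.734 = 8.495 μm/a
ISO 9224: D(t) = r_corr · t^b with b = 0.813 (zinc, B1)
  D(3) = 8.495 × 3^0.813 = 8.495 × 2.443 = 20.75 μm
  Mass loss = 20.75 μm × 7.14 g/cm³ = 148.2 g·m⁻²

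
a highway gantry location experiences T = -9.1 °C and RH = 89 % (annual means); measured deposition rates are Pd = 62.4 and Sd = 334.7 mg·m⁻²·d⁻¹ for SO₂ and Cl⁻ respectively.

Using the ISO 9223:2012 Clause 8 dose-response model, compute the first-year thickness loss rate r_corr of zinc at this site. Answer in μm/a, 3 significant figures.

r_corr = 2.76 μm/a

zinc: f(T) = +0.038·(T−10) [T≤10 °C] = -0.7258
  SO₂ term: 0.0129·62.4^0.44·exp(0.046·89-0.7258) = 2.308
  Sd branch = 0.0175·Sd^0.57·e^(0.008·RH+0.085·T) = 0.4523 μm/a
  r_corr = 2.308 + 0.4523 = 2.76 μm/a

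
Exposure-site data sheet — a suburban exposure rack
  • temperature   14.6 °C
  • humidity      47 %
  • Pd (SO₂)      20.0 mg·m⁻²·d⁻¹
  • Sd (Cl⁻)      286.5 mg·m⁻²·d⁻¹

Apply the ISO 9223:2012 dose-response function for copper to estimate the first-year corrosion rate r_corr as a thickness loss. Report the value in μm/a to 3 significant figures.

copper: temperature factor f = -0.080·(4.6) = -0.3680
  Pd branch = 0.0053·Pd^0.26·e^(0.059·RH+f) = 0.1279 μm/a
  Sd branch = 0.01025·Sd^0.27·e^(0.036·RH+0.049·T) = 0.5244 μm/a
  r_corr = 0.1279 + 0.5244 = 0.6524 μm/a

r_corr = 0.652 μm/a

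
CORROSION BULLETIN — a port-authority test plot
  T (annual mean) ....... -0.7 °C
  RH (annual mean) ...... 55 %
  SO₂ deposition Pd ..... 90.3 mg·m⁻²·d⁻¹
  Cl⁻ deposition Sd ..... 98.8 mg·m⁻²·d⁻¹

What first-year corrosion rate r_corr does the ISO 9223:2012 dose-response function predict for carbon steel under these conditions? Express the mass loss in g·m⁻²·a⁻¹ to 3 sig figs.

r_corr = 170 g·m⁻²·a⁻¹

carbon steel: f(T) = +0.150·(T−10) [T≤10 °C] = -1.6050
  sulphur-dioxide contribution → 11.11 μm/a
  chloride contribution → 10.51 μm/a
  ⇒ r_corr(carbon steel) = 21.61 μm/a
Convert to mass loss: 21.61 μm/a × 7.85 g/cm³ = 169.7 g·m⁻²·a⁻¹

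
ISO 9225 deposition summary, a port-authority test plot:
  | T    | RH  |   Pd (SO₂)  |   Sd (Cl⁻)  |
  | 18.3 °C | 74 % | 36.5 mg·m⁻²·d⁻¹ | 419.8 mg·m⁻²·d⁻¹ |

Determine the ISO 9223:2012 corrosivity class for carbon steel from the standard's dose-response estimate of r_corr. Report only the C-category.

carbon steel: T>10 °C ⇒ hinge -0.054·(18.3−10) = -0.4482
  Pd branch = 1.77·Pd^0.52·e^(0.02·RH+f) = 32.25 μm/a
  Sd branch = 0.102·Sd^0.62·e^(0.033·RH+0.04·T) = 103.1 μm/a
  r_corr = 32.25 + 103.1 = 135.4 μm/a
Category bounds: 80…200 μm/a bracket r_corr ⇒ C5

C5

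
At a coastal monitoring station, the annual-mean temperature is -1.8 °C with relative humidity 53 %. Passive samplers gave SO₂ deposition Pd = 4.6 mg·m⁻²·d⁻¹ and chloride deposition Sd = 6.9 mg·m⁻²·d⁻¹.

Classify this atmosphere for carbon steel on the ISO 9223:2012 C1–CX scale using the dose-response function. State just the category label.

C2

carbon steel: temperature factor f = +0.150·(-11.8) = -1.7700
  Pd branch = 1.77·Pd^0.52·e^(0.02·RH+f) = 1.924 μm/a
  Sd branch = 0.102·Sd^0.62·e^(0.033·RH+0.04·T) = 1.807 μm/a
  sum: 1.924 + 1.807 → r_corr = 3.731 μm/a
ISO 9223 Table 2 (carbon steel): 1.3 < 3.73 ≤ 25 μm/a ⇒ C2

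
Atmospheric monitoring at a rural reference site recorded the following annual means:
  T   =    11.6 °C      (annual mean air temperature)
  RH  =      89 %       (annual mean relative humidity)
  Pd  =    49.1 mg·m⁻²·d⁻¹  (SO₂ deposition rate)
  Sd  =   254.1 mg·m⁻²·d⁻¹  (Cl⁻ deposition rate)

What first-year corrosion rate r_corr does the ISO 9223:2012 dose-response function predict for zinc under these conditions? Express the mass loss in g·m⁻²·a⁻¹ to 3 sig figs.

r_corr = 43.4 g·m⁻²·a⁻¹

zinc: f(T) = -0.071·(T−10) [T>10 °C] = -0.1136
  SO₂ term: 0.0129·49.1^0.44·exp(0.046·89-0.1136) = 3.831
  Sd branch = 0.0175·Sd^0.57·e^(0.008·RH+0.085·T) = 2.246 μm/a
  sum: 3.831 + 2.246 → r_corr = 6.077 μm/a
Convert to mass loss: 6.077 μm/a × 7.14 g/cm³ = 43.39 g·m⁻²·a⁻¹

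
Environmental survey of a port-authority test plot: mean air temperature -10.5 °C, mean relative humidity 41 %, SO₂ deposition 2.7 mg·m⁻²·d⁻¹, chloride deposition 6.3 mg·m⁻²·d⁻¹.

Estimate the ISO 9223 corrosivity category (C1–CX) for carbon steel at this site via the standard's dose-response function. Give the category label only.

C1

carbon steel: f(T) = +0.150·(T−10) [T≤10 °C] = -3.0750
  SO₂ term: 1.77·2.7^0.52·exp(0.02·41-3.0750) = 0.3111
  Cl⁻ term: 0.102·6.3^0.62·exp(0.033·41+0.04·-10.5) = 0.8117
  sum: 0.3111 + 0.8117 → r_corr = 1.123 μm/a
ISO 9223 Table 2 (carbon steel): 0 < 1.12 ≤ 1.3 μm/a ⇒ C1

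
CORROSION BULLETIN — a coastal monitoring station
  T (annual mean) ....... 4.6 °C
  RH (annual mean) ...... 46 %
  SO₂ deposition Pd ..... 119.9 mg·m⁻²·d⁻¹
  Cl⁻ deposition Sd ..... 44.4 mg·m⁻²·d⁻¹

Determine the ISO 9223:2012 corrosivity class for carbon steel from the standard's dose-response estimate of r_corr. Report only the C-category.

C3

carbon steel: temperature factor f = +0.150·(-5.4) = -0.8100
  sulphur-dioxide contribution → 23.81 μm/a
  chloride contribution → 5.877 μm/a
  total first-year rate 29.69 μm/a
ISO 9223 Table 2 (carbon steel): 25 < 29.7 ≤ 50 μm/a ⇒ C3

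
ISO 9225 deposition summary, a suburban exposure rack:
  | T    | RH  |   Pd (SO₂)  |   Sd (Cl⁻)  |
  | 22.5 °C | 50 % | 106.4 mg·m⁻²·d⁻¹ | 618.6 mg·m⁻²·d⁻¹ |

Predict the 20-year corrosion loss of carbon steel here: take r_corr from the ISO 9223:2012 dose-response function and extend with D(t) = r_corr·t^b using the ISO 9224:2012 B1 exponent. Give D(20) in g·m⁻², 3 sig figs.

carbon steel: f(T) = -0.054·(T−10) [T>10 °C] = -0.6750
  sulphur-dioxide contribution → 27.74 μm/a
  chloride contribution → 70.26 μm/a
  total first-year rate 98 μm/a
Power-law: D(20) = r_corr · 20^0.523
  D(20) = 98 × 20^0.523 = 98 × 4.791 = 469.6 μm
  Mass loss = 469.6 μm × 7.85 g/cm³ = 3686 g·m⁻²

D(20) = 3.69e+03 g·m⁻²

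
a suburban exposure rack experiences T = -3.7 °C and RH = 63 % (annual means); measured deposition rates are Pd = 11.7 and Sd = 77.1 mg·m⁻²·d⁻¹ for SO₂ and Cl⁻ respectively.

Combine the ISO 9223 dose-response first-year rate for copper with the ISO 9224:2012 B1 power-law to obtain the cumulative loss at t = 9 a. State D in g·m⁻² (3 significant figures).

D(9) = 13.2 g·m⁻²

copper: temperature factor f = +0.126·(-13.7) = -1.7262
  SO₂ term: 0.0053·11.7^0.26·exp(0.059·63-1.7262) = 0.07355
  Sd branch = 0.01025·Sd^0.27·e^(0.036·RH+0.049·T) = 0.267 μm/a
  sum: 0.07355 + 0.267 → r_corr = 0.3405 μm/a
Long-term exponent b (ISO 9224 Table 2, B1) = 0.667
  D(9) = 0.3405 × 9^0.667 = 0.3405 × 4.33 = 1.474 μm
  Mass loss = 1.474 μm × 8.96 g/cm³ = 13.21 g·m⁻²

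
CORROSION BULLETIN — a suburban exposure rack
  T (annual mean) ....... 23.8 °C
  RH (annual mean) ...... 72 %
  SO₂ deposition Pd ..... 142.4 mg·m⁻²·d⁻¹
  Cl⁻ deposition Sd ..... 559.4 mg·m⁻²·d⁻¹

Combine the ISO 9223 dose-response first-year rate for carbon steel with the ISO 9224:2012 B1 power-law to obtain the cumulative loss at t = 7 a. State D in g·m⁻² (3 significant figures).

D(7) = 4.14e+03 g·m⁻²

carbon steel: temperature factor f = -0.054·(13.8) = -0.7452
  sulphur-dioxide contribution → 46.72 μm/a
  chloride contribution → 143.7 μm/a
  total first-year rate 190.4 μm/a
ISO 9224: D(t) = r_corr · t^b with b = 0.523 (carbon steel, B1)
  D(7) = 190.4 × 7^0.523 = 190.4 × 2.767 = 526.9 μm
  Mass loss = 526.9 μm × 7.85 g/cm³ = 4136 g·m⁻²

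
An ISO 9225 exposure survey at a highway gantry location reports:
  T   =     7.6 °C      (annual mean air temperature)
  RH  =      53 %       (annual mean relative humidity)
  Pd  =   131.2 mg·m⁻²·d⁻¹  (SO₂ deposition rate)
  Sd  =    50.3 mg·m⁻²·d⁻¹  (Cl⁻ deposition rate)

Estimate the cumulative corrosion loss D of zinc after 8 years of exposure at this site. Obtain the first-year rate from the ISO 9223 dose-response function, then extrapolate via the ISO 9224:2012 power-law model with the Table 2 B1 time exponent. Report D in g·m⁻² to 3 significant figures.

D(8) = 63.1 g·m⁻²

zinc: temperature factor f = +0.038·(-2.4) = -0.0912
  Pd branch = 0.0129·Pd^0.44·e^(0.046·RH+f) = 1.153 μm/a
  Cl⁻ term: 0.0175·50.3^0.57·exp(0.008·53+0.085·7.6) = 0.476
  r_corr = 1.153 + 0.476 = 1.629 μm/a
Long-term exponent b (ISO 9224 Table 2, B1) = 0.813
  D(8) = 1.629 × 8^0.813 = 1.629 × 5.423 = 8.832 μm
  Mass loss = 8.832 μm × 7.14 g/cm³ = 63.06 g·m⁻²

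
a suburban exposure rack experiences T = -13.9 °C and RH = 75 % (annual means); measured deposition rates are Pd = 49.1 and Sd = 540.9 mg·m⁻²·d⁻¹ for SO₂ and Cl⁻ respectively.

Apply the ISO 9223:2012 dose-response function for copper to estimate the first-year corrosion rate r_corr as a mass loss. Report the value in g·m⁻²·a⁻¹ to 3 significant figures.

r_corr = 4.32 g·m⁻²·a⁻¹

copper: f(T) = +0.126·(T−10) [T≤10 °C] = -3.0114
  Pd branch = 0.0053·Pd^0.26·e^(0.059·RH+f) = 0.05996 μm/a
  Sd branch = 0.01025·Sd^0.27·e^(0.036·RH+0.049·T) = 0.4221 μm/a
  r_corr = 0.05996 + 0.4221 = 0.4821 μm/a
Convert to mass loss: 0.4821 μm/a × 8.96 g/cm³ = 4.32 g·m⁻²·a⁻¹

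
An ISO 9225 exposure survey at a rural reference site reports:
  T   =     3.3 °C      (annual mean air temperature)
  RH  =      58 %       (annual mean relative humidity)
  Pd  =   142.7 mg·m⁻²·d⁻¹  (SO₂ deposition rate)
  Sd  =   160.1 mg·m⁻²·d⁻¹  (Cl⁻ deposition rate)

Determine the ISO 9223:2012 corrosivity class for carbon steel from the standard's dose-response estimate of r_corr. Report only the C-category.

carbon steel: f(T) = +0.150·(T−10) [T≤10 °C] = -1.0050
  sulphur-dioxide contribution → 27.26 μm/a
  chloride contribution → 18.36 μm/a
  ⇒ r_corr(carbon steel) = 45.62 μm/a
Category bounds: 25…50 μm/a bracket r_corr ⇒ C3

C3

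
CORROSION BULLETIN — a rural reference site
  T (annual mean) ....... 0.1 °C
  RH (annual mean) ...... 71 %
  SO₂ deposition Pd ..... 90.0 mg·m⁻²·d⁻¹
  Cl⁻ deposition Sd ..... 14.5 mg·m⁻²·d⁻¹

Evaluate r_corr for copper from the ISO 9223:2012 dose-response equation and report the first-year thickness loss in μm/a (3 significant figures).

r_corr = 0.597 μm/a

copper: f(T) = +0.126·(T−10) [T≤10 °C] = -1.2474
  sulphur-dioxide contribution → 0.3235 μm/a
  chloride contribution → 0.2732 μm/a
  ⇒ r_corr(copper) = 0.5967 μm/a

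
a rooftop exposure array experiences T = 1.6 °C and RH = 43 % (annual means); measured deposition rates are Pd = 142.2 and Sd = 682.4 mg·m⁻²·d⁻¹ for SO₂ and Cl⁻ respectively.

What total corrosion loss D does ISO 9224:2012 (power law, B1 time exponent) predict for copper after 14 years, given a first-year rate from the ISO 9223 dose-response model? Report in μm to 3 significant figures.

D(14) = 2.26 μm

copper: T≤10 °C ⇒ hinge +0.126·(1.6−10) = -1.0584
  SO₂ term: 0.0053·142.2^0.26·exp(0.059·43-1.0584) = 0.08437
  Cl⁻ term: 0.01025·682.4^0.27·exp(0.036·43+0.049·1.6) = 0.3036
  r_corr = 0.08437 + 0.3036 = 0.3879 μm/a
Long-term exponent b (ISO 9224 Table 2, B1) = 0.667
  D(14) = 0.3879 × 14^0.667 = 0.3879 × 5.814 = 2.255 μm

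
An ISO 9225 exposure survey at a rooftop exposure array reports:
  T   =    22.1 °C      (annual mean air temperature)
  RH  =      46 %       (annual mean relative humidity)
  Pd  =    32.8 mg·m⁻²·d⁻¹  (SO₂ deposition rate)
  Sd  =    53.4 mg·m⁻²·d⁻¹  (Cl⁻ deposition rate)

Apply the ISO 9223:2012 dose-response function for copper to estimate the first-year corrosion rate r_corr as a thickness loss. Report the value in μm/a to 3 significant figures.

copper: f(T) = -0.080·(T−10) [T>10 °C] = -0.9680
  SO₂ term: 0.0053·32.8^0.26·exp(0.059·46-0.9680) = 0.07528
  Cl⁻ term: 0.01025·53.4^0.27·exp(0.036·46+0.049·22.1) = 0.4641
  sum: 0.07528 + 0.4641 → r_corr = 0.5394 μm/a

r_corr = 0.539 μm/a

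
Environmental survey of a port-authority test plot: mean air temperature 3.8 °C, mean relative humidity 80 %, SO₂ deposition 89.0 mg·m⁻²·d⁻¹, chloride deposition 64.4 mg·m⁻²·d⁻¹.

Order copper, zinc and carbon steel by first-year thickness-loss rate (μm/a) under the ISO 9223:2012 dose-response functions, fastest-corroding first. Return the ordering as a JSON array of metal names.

copper: f(T) = +0.126·(T−10) [T≤10 °C] = -0.7812
  Pd branch = 0.0053·Pd^0.26·e^(0.059·RH+f) = 0.8744 μm/a
  Cl⁻ term: 0.01025·64.4^0.27·exp(0.036·80+0.049·3.8) = 0.6773
  r_corr = 0.8744 + 0.6773 = 1.552 μm/a
zinc: T≤10 °C ⇒ hinge +0.038·(3.8−10) = -0.2356
  Pd branch = 0.0129·Pd^0.44·e^(0.046·RH+f) = 2.912 μm/a
  Sd branch = 0.0175·Sd^0.57·e^(0.008·RH+0.085·T) = 0.4924 μm/a
  sum: 2.912 + 0.4924 → r_corr = 3.405 μm/a
carbon steel: temperature factor f = +0.150·(-6.2) = -0.9300
  SO₂ term: 1.77·89.0^0.52·exp(0.02·80-0.9300) = 35.7
  Cl⁻ term: 0.102·64.4^0.62·exp(0.033·80+0.04·3.8) = 22.01
  r_corr = 35.7 + 22.01 = 57.71 μm/a
Ordering by μm/a: carbon steel (57.7) > zinc (3.4) > copper (1.55)

["carbon steel", "zinc", "copper"]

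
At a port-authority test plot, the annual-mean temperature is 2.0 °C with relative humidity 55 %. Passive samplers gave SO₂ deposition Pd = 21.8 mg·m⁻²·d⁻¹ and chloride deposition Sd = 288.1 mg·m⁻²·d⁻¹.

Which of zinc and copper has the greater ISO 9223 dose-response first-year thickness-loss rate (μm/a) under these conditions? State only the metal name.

zinc

zinc: T≤10 °C ⇒ hinge +0.038·(2.0−10) = -0.3040
  SO₂ term: 0.0129·21.8^0.44·exp(0.046·55-0.3040) = 0.4637
  Sd branch = 0.0175·Sd^0.57·e^(0.008·RH+0.085·T) = 0.8126 μm/a
  r_corr = 0.4637 + 0.8126 = 1.276 μm/a
copper: f(T) = +0.126·(T−10) [T≤10 °C] = -1.0080
  SO₂ term: 0.0053·21.8^0.26·exp(0.059·55-1.0080) = 0.1106
  Cl⁻ term: 0.01025·288.1^0.27·exp(0.036·55+0.049·2.0) = 0.3778
  r_corr = 0.1106 + 0.3778 = 0.4884 μm/a
Ordering by μm/a: zinc (1.28) > copper (0.488)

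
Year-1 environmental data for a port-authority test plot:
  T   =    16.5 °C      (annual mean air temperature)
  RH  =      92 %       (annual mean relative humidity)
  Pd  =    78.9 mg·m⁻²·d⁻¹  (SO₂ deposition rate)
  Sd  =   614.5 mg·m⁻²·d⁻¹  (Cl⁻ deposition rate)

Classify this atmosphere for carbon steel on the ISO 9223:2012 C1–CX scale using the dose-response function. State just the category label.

carbon steel: T>10 °C ⇒ hinge -0.054·(16.5−10) = -0.3510
  Pd branch = 1.77·Pd^0.52·e^(0.02·RH+f) = 76.05 μm/a
  Cl⁻ term: 0.102·614.5^0.62·exp(0.033·92+0.04·16.5) = 220.1
  sum: 76.05 + 220.1 → r_corr = 296.2 μm/a
Category bounds: 200…700 μm/a bracket r_corr ⇒ CX

CX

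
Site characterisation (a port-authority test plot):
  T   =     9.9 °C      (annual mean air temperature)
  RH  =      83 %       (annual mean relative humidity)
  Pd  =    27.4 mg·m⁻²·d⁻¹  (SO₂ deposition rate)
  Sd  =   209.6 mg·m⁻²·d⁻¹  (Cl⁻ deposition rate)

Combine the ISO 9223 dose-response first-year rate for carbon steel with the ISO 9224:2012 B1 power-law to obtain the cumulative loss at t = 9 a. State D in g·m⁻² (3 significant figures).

D(9) = 2.87e+03 g·m⁻²

carbon steel: f(T) = +0.150·(T−10) [T≤10 °C] = -0.0150
  Pd branch = 1.77·Pd^0.52·e^(0.02·RH+f) = 51.29 μm/a
  Sd branch = 0.102·Sd^0.62·e^(0.033·RH+0.04·T) = 64.47 μm/a
  r_corr = 51.29 + 64.47 = 115.8 μm/a
Power-law: D(9) = r_corr · 9^0.523
  D(9) = 115.8 × 9^0.523 = 115.8 × 3.156 = 365.3 μm
  Mass loss = 365.3 μm × 7.85 g/cm³ = 2867 g·m⁻²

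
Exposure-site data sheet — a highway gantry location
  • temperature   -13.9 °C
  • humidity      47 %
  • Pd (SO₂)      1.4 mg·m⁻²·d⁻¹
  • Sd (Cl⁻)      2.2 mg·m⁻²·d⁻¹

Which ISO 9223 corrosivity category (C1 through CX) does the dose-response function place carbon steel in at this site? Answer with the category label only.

carbon steel: f(T) = +0.150·(T−10) [T≤10 °C] = -3.5850
  sulphur-dioxide contribution → 0.1497 μm/a
  chloride contribution → 0.4498 μm/a
  total first-year rate 0.5995 μm/a
Category bounds: 0…1.3 μm/a bracket r_corr ⇒ C1

C1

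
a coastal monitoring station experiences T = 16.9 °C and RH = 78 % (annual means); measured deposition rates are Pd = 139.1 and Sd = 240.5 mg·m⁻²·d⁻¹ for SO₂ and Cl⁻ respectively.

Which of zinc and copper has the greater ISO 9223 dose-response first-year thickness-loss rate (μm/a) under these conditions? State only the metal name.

zinc: temperature factor f = -0.071·(6.9) = -0.4899
  Pd branch = 0.0129·Pd^0.44·e^(0.046·RH+f) = 2.507 μm/a
  Cl⁻ term: 0.0175·240.5^0.57·exp(0.008·78+0.085·16.9) = 3.127
  r_corr = 2.507 + 3.127 = 5.634 μm/a
copper: temperature factor f = -0.080·(6.9) = -0.5520
  Pd branch = 0.0053·Pd^0.26·e^(0.059·RH+f) = 1.098 μm/a
  Cl⁻ term: 0.01025·240.5^0.27·exp(0.036·78+0.049·16.9) = 1.709
  sum: 1.098 + 1.709 → r_corr = 2.807 μm/a
Ordering by μm/a: zinc (5.63) > copper (2.81)

zinc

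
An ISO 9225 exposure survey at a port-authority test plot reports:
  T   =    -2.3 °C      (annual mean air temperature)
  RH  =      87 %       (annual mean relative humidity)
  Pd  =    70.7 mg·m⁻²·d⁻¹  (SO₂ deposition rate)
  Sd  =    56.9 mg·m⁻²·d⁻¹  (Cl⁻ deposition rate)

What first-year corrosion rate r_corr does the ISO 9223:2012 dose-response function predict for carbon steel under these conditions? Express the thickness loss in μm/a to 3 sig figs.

r_corr = 34.7 μm/a

carbon steel: temperature factor f = +0.150·(-12.3) = -1.8450
  Pd branch = 1.77·Pd^0.52·e^(0.02·RH+f) = 14.59 μm/a
  Cl⁻ term: 0.102·56.9^0.62·exp(0.033·87+0.04·-2.3) = 20.12
  sum: 14.59 + 20.12 → r_corr = 34.71 μm/a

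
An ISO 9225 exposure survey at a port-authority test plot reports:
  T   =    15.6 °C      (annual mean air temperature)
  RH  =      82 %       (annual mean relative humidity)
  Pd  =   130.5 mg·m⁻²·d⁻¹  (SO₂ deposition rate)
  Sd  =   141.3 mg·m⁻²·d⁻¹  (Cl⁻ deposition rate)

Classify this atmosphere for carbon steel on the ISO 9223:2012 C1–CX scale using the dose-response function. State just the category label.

carbon steel: temperature factor f = -0.054·(5.6) = -0.3024
  SO₂ term: 1.77·130.5^0.52·exp(0.02·82-0.3024) = 84.92
  Sd branch = 0.102·Sd^0.62·e^(0.033·RH+0.04·T) = 61.36 μm/a
  sum: 84.92 + 61.36 → r_corr = 146.3 μm/a
146 μm/a falls in (80, 200] for carbon steel → category C5

C5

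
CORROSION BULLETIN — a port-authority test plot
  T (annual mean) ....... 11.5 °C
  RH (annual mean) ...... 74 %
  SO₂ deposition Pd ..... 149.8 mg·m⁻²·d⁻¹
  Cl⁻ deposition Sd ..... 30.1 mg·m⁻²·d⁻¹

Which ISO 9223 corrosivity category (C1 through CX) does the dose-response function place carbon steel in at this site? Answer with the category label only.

C5

carbon steel: temperature factor f = -0.054·(1.5) = -0.0810
  sulphur-dioxide contribution → 97.01 μm/a
  chloride contribution → 15.33 μm/a
  ⇒ r_corr(carbon steel) = 112.3 μm/a
Category bounds: 80…200 μm/a bracket r_corr ⇒ C5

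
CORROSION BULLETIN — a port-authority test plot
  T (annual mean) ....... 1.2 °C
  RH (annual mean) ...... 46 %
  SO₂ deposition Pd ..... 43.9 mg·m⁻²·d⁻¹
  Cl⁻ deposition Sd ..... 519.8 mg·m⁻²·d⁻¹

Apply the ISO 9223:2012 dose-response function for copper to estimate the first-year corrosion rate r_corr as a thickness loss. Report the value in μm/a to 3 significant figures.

copper: temperature factor f = +0.126·(-8.8) = -1.1088
  SO₂ term: 0.0053·43.9^0.26·exp(0.059·46-1.1088) = 0.07054
  Cl⁻ term: 0.01025·519.8^0.27·exp(0.036·46+0.049·1.2) = 0.3081
  sum: 0.07054 + 0.3081 → r_corr = 0.3787 μm/a

r_corr = 0.379 μm/a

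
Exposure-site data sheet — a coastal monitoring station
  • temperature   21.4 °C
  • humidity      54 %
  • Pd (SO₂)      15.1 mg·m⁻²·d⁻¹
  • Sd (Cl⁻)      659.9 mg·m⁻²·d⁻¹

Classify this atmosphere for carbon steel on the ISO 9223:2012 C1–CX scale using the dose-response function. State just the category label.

C5

carbon steel: T>10 °C ⇒ hinge -0.054·(21.4−10) = -0.6156
  sulphur-dioxide contribution → 11.55 μm/a
  chloride contribution → 79.86 μm/a
  total first-year rate 91.42 μm/a
91.4 μm/a falls in (80, 200] for carbon steel → category C5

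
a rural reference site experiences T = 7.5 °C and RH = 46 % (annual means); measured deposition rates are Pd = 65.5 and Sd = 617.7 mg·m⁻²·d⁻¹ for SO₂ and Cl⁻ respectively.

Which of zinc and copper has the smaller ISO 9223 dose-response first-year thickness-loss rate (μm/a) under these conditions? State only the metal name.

copper

zinc: temperature factor f = +0.038·(-2.5) = -0.0950
  SO₂ term: 0.0129·65.5^0.44·exp(0.046·46-0.0950) = 0.613
  Sd branch = 0.0175·Sd^0.57·e^(0.008·RH+0.085·T) = 1.864 μm/a
  r_corr = 0.613 + 1.864 = 2.477 μm/a
copper: temperature factor f = +0.126·(-2.5) = -0.3150
  Pd branch = 0.0053·Pd^0.26·e^(0.059·RH+f) = 0.1731 μm/a
  Cl⁻ term: 0.01025·617.7^0.27·exp(0.036·46+0.049·7.5) = 0.4396
  sum: 0.1731 + 0.4396 → r_corr = 0.6127 μm/a
Ordering by μm/a: zinc (2.48) > copper (0.613)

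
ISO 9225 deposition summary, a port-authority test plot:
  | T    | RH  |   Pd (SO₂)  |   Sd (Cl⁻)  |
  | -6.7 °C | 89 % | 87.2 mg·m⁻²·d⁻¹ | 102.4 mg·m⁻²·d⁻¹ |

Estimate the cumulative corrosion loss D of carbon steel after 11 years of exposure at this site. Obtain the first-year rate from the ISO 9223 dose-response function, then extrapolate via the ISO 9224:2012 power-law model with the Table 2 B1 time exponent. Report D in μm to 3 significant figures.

D(11) = 122 μm

carbon steel: temperature factor f = +0.150·(-16.7) = -2.5050
  SO₂ term: 1.77·87.2^0.52·exp(0.02·89-2.5050) = 8.753
  Sd branch = 0.102·Sd^0.62·e^(0.033·RH+0.04·T) = 25.95 μm/a
  sum: 8.753 + 25.95 → r_corr = 34.7 μm/a
ISO 9224: D(t) = r_corr · t^b with b = 0.523 (carbon steel, B1)
  D(11) = 34.7 × 11^0.523 = 34.7 × 3.505 = 121.6 μm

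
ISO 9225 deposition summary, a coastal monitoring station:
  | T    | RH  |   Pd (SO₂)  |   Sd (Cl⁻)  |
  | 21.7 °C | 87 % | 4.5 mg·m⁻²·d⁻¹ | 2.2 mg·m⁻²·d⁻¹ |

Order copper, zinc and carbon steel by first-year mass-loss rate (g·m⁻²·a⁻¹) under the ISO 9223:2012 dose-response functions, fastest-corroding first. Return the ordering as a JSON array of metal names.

copper: T>10 °C ⇒ hinge -0.080·(21.7−10) = -0.9360
  sulphur-dioxide contribution → 0.521 μm/a
  chloride contribution → 0.8417 μm/a
  ⇒ r_corr(copper) = 1.363 μm/a
  mass loss = 1.363 μm/a × 8.96 g/cm³ = 12.21 g·m⁻²·a⁻¹
zinc: f(T) = -0.071·(T−10) [T>10 °C] = -0.8307
  sulphur-dioxide contribution → 0.596 μm/a
  chloride contribution → 0.348 μm/a
  ⇒ r_corr(zinc) = 0.944 μm/a
  mass loss = 0.944 μm/a × 7.14 g/cm³ = 6.74 g·m⁻²·a⁻¹
carbon steel: f(T) = -0.054·(T−10) [T>10 °C] = -0.6318
  sulphur-dioxide contribution → 11.72 μm/a
  chloride contribution → 6.994 μm/a
  ⇒ r_corr(carbon steel) = 18.71 μm/a
  mass loss = 18.71 μm/a × 7.85 g/cm³ = 146.9 g·m⁻²·a⁻¹
Ordering by g·m⁻²·a⁻¹: carbon steel (147) > copper (12.2) > zinc (6.74)

["carbon steel", "copper", "zinc"]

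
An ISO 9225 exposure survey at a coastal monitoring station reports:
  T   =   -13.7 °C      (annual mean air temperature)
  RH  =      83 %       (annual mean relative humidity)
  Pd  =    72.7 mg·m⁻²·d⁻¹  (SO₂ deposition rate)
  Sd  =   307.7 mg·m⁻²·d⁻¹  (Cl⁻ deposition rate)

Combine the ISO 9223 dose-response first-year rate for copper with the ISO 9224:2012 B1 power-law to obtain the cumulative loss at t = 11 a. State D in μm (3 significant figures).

D(11) = 2.96 μm

copper: temperature factor f = +0.126·(-23.7) = -2.9862
  Pd branch = 0.0053·Pd^0.26·e^(0.059·RH+f) = 0.1092 μm/a
  Sd branch = 0.01025·Sd^0.27·e^(0.036·RH+0.049·T) = 0.4883 μm/a
  r_corr = 0.1092 + 0.4883 = 0.5974 μm/a
ISO 9224: D(t) = r_corr · t^b with b = 0.667 (copper, B1)
  D(11) = 0.5974 × 11^0.667 = 0.5974 × 4.95 = 2.957 μm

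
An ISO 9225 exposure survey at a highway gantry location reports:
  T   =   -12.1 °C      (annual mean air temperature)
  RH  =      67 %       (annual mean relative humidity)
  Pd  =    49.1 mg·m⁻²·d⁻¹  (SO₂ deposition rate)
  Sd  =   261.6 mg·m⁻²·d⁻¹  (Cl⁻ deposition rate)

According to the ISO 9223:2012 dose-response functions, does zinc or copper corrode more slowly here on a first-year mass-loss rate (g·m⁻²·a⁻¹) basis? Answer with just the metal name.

zinc: T≤10 °C ⇒ hinge +0.038·(-12.1−10) = -0.8398
  SO₂ term: 0.0129·49.1^0.44·exp(0.046·67-0.8398) = 0.6737
  Cl⁻ term: 0.0175·261.6^0.57·exp(0.008·67+0.085·-12.1) = 0.2554
  r_corr = 0.6737 + 0.2554 = 0.929 μm/a
  mass loss = 0.929 μm/a × 7.14 g/cm³ = 6.633 g·m⁻²·a⁻¹
copper: temperature factor f = +0.126·(-22.1) = -2.7846
  Pd branch = 0.0053·Pd^0.26·e^(0.059·RH+f) = 0.04692 μm/a
  Cl⁻ term: 0.01025·261.6^0.27·exp(0.036·67+0.049·-12.1) = 0.2841
  r_corr = 0.04692 + 0.2841 = 0.331 μm/a
  mass loss = 0.331 μm/a × 8.96 g/cm³ = 2.966 g·m⁻²·a⁻¹
Ordering by g·m⁻²·a⁻¹: zinc (6.63) > copper (2.97)

copper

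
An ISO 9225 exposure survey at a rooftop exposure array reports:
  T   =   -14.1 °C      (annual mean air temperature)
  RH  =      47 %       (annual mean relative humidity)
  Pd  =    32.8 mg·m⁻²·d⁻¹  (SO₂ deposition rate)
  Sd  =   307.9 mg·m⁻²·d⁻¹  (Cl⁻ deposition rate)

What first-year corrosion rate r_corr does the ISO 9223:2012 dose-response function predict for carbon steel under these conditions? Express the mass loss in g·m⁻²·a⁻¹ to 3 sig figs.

carbon steel: temperature factor f = +0.150·(-24.1) = -3.6150
  SO₂ term: 1.77·32.8^0.52·exp(0.02·47-3.6150) = 0.749
  Sd branch = 0.102·Sd^0.62·e^(0.033·RH+0.04·T) = 9.551 μm/a
  r_corr = 0.749 + 9.551 = 10.3 μm/a
Convert to mass loss: 10.3 μm/a × 7.85 g/cm³ = 80.86 g·m⁻²·a⁻¹

r_corr = 80.9 g·m⁻²·a⁻¹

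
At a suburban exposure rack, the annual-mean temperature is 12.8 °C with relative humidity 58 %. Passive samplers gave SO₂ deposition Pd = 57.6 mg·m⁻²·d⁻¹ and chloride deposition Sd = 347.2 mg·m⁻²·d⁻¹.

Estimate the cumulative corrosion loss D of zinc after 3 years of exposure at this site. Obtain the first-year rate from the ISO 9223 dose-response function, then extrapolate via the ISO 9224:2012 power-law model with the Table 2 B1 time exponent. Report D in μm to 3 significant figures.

zinc: T>10 °C ⇒ hinge -0.071·(12.8−10) = -0.1988
  SO₂ term: 0.0129·57.6^0.44·exp(0.046·58-0.1988) = 0.9069
  Sd branch = 0.0175·Sd^0.57·e^(0.008·RH+0.085·T) = 2.318 μm/a
  sum: 0.9069 + 2.318 → r_corr = 3.225 μm/a
ISO 9224: D(t) = r_corr · t^b with b = 0.813 (zinc, B1)
  D(3) = 3.225 × 3^0.813 = 3.225 × 2.443 = 7.879 μm

D(3) = 7.88 μm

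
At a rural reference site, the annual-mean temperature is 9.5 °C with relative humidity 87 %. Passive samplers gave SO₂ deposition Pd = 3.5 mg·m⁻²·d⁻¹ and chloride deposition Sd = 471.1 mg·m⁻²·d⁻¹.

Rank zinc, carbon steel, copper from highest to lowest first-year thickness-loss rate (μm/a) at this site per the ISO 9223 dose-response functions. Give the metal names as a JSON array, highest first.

["carbon steel", "zinc", "copper"]

zinc: f(T) = +0.038·(T−10) [T≤10 °C] = -0.0190
  Pd branch = 0.0129·Pd^0.44·e^(0.046·RH+f) = 1.202 μm/a
  Sd branch = 0.0175·Sd^0.57·e^(0.008·RH+0.085·T) = 2.628 μm/a
  sum: 1.202 + 2.628 → r_corr = 3.83 μm/a
carbon steel: temperature factor f = +0.150·(-0.5) = -0.0750
  Pd branch = 1.77·Pd^0.52·e^(0.02·RH+f) = 17.95 μm/a
  Sd branch = 0.102·Sd^0.62·e^(0.033·RH+0.04·T) = 119.6 μm/a
  r_corr = 17.95 + 119.6 = 137.6 μm/a
copper: f(T) = +0.126·(T−10) [T≤10 °C] = -0.0630
  Pd branch = 0.0053·Pd^0.26·e^(0.059·RH+f) = 1.168 μm/a
  Sd branch = 0.01025·Sd^0.27·e^(0.036·RH+0.049·T) = 1.972 μm/a
  sum: 1.168 + 1.972 → r_corr = 3.14 μm/a
Ordering by μm/a: carbon steel (138) > zinc (3.83) > copper (3.14)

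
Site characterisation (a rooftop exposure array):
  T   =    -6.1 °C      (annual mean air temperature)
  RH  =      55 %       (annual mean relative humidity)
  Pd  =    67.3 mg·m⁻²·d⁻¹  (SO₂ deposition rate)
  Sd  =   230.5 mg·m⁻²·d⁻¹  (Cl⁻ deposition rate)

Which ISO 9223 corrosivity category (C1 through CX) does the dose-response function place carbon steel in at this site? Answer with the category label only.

C2

carbon steel: T≤10 °C ⇒ hinge +0.150·(-6.1−10) = -2.4150
  sulphur-dioxide contribution → 4.241 μm/a
  chloride contribution → 14.31 μm/a
  ⇒ r_corr(carbon steel) = 18.55 μm/a
18.6 μm/a falls in (1.3, 25] for carbon steel → category C2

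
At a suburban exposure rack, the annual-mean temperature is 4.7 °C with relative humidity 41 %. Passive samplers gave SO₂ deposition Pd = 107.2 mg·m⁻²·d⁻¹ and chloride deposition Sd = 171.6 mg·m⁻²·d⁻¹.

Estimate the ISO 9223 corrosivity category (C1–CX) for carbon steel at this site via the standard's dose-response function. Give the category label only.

C3

carbon steel: temperature factor f = +0.150·(-5.3) = -0.7950
  sulphur-dioxide contribution → 20.63 μm/a
  chloride contribution → 11.57 μm/a
  ⇒ r_corr(carbon steel) = 32.2 μm/a
32.2 μm/a falls in (25, 50] for carbon steel → category C3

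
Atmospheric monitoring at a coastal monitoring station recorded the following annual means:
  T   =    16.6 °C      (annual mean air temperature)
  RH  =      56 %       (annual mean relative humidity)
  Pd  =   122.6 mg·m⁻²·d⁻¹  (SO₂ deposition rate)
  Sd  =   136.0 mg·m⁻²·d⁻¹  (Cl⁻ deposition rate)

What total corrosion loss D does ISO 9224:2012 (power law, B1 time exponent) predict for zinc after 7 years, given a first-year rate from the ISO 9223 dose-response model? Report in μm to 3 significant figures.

D(7) = 13.3 μm

zinc: T>10 °C ⇒ hinge -0.071·(16.6−10) = -0.4686
  SO₂ term: 0.0129·122.6^0.44·exp(0.046·56-0.4686) = 0.8806
  Cl⁻ term: 0.0175·136.0^0.57·exp(0.008·56+0.085·16.6) = 1.847
  r_corr = 0.8806 + 1.847 = 2.728 μm/a
Long-term exponent b (ISO 9224 Table 2, B1) = 0.813
  D(7) = 2.728 × 7^0.813 = 2.728 × 4.865 = 13.27 μm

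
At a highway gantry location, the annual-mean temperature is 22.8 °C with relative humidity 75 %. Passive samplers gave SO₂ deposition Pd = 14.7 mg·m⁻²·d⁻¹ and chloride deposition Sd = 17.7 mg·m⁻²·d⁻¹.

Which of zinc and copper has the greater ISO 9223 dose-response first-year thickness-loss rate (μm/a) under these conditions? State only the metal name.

zinc

zinc: temperature factor f = -0.071·(12.8) = -0.9088
  sulphur-dioxide contribution → 0.5344 μm/a
  chloride contribution → 1.139 μm/a
  total first-year rate 1.674 μm/a
copper: temperature factor f = -0.080·(12.8) = -1.0240
  sulphur-dioxide contribution → 0.3198 μm/a
  chloride contribution → 1.013 μm/a
  ⇒ r_corr(copper) = 1.332 μm/a
Ordering by μm/a: zinc (1.67) > copper (1.33)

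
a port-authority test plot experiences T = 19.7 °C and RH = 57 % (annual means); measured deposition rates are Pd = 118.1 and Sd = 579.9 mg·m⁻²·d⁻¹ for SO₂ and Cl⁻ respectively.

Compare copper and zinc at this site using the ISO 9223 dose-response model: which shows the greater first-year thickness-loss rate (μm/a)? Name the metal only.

copper: f(T) = -0.080·(T−10) [T>10 °C] = -0.7760
  sulphur-dioxide contribution → 0.2435 μm/a
  chloride contribution → 1.167 μm/a
  ⇒ r_corr(copper) = 1.411 μm/a
zinc: temperature factor f = -0.071·(9.7) = -0.6887
  sulphur-dioxide contribution → 0.7278 μm/a
  chloride contribution → 5.539 μm/a
  total first-year rate 6.267 μm/a
Ordering by μm/a: zinc (6.27) > copper (1.41)

zinc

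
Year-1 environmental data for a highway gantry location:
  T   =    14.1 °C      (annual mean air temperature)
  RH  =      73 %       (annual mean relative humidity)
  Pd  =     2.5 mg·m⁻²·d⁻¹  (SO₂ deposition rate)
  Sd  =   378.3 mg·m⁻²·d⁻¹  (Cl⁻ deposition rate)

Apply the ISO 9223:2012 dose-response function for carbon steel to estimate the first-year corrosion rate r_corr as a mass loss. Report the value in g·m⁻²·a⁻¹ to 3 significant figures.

carbon steel: T>10 °C ⇒ hinge -0.054·(14.1−10) = -0.2214
  Pd branch = 1.77·Pd^0.52·e^(0.02·RH+f) = 9.836 μm/a
  Cl⁻ term: 0.102·378.3^0.62·exp(0.033·73+0.04·14.1) = 79.07
  r_corr = 9.836 + 79.07 = 88.91 μm/a
Convert to mass loss: 88.91 μm/a × 7.85 g/cm³ = 697.9 g·m⁻²·a⁻¹

r_corr = 698 g·m⁻²·a⁻¹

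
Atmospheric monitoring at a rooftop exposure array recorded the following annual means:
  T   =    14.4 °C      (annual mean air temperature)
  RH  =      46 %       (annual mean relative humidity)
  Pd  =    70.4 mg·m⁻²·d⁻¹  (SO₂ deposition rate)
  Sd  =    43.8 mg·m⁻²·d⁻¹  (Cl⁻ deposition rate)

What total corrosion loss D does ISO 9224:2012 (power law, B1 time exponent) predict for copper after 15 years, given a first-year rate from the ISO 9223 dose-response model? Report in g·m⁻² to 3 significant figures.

D(15) = 25.7 g·m⁻²

copper: temperature factor f = -0.080·(4.4) = -0.3520
  SO₂ term: 0.0053·70.4^0.26·exp(0.059·46-0.3520) = 0.17
  Sd branch = 0.01025·Sd^0.27·e^(0.036·RH+0.049·T) = 0.3017 μm/a
  r_corr = 0.17 + 0.3017 = 0.4717 μm/a
ISO 9224: D(t) = r_corr · t^b with b = 0.667 (copper, B1)
  D(15) = 0.4717 × 15^0.667 = 0.4717 × 6.088 = 2.871 μm
  Mass loss = 2.871 μm × 8.96 g/cm³ = 25.73 g·m⁻²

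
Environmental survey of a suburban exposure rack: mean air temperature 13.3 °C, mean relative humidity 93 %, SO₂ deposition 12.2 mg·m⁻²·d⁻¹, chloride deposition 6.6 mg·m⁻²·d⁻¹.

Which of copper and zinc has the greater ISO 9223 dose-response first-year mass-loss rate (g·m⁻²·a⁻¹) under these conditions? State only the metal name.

copper: f(T) = -0.080·(T−10) [T>10 °C] = -0.2640
  sulphur-dioxide contribution → 1.884 μm/a
  chloride contribution → 0.9312 μm/a
  total first-year rate 2.815 μm/a
  mass loss = 2.815 μm/a × 8.96 g/cm³ = 25.22 g·m⁻²·a⁻¹
zinc: f(T) = -0.071·(T−10) [T>10 °C] = -0.2343
  sulphur-dioxide contribution → 2.212 μm/a
  chloride contribution → 0.3344 μm/a
  ⇒ r_corr(zinc) = 2.546 μm/a
  mass loss = 2.546 μm/a × 7.14 g/cm³ = 18.18 g·m⁻²·a⁻¹
Ordering by g·m⁻²·a⁻¹: copper (25.2) > zinc (18.2)

copper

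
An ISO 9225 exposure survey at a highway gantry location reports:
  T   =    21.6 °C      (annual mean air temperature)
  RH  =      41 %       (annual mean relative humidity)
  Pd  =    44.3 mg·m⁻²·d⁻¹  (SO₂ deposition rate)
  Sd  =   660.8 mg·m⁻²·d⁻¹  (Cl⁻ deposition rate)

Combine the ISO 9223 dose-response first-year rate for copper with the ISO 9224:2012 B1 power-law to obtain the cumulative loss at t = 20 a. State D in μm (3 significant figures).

copper: temperature factor f = -0.080·(11.6) = -0.9280
  SO₂ term: 0.0053·44.3^0.26·exp(0.059·41-0.9280) = 0.06308
  Sd branch = 0.01025·Sd^0.27·e^(0.036·RH+0.049·T) = 0.7461 μm/a
  r_corr = 0.06308 + 0.7461 = 0.8092 μm/a
Long-term exponent b (ISO 9224 Table 2, B1) = 0.667
  D(20) = 0.8092 × 20^0.667 = 0.8092 × 7.375 = 5.968 μm

D(20) = 5.97 μm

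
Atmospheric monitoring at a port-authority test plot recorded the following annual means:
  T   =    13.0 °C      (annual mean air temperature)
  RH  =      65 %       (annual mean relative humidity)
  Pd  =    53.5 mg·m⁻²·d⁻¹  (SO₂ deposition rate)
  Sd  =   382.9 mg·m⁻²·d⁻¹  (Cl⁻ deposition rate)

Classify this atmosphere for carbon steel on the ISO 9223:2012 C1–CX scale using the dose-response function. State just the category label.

carbon steel: temperature factor f = -0.054·(3.0) = -0.1620
  Pd branch = 1.77·Pd^0.52·e^(0.02·RH+f) = 43.75 μm/a
  Sd branch = 0.102·Sd^0.62·e^(0.033·RH+0.04·T) = 58.55 μm/a
  r_corr = 43.75 + 58.55 = 102.3 μm/a
Category bounds: 80…200 μm/a bracket r_corr ⇒ C5

C5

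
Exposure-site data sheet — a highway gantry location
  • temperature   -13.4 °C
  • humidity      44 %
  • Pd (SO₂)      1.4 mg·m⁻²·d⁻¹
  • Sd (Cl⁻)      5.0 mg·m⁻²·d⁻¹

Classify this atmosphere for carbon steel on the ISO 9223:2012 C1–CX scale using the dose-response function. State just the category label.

carbon steel: temperature factor f = +0.150·(-23.4) = -3.5100
  SO₂ term: 1.77·1.4^0.52·exp(0.02·44-3.5100) = 0.152
  Sd branch = 0.102·Sd^0.62·e^(0.033·RH+0.04·T) = 0.6915 μm/a
  r_corr = 0.152 + 0.6915 = 0.8434 μm/a
0.843 μm/a falls in (0, 1.3] for carbon steel → category C1

C1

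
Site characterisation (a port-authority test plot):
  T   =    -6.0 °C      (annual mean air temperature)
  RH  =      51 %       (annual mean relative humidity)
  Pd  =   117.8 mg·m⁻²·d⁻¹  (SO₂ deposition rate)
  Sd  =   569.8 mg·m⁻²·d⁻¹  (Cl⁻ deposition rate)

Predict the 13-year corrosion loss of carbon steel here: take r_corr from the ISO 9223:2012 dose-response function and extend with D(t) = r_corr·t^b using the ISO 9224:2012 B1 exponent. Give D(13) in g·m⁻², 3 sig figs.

D(13) = 822 g·m⁻²

carbon steel: f(T) = +0.150·(T−10) [T≤10 °C] = -2.4000
  Pd branch = 1.77·Pd^0.52·e^(0.02·RH+f) = 5.317 μm/a
  Cl⁻ term: 0.102·569.8^0.62·exp(0.033·51+0.04·-6.0) = 22.07
  r_corr = 5.317 + 22.07 = 27.39 μm/a
ISO 9224: D(t) = r_corr · t^b with b = 0.523 (carbon steel, B1)
  D(13) = 27.39 × 13^0.523 = 27.39 × 3.825 = 104.8 μm
  Mass loss = 104.8 μm × 7.85 g/cm³ = 822.3 g·m⁻²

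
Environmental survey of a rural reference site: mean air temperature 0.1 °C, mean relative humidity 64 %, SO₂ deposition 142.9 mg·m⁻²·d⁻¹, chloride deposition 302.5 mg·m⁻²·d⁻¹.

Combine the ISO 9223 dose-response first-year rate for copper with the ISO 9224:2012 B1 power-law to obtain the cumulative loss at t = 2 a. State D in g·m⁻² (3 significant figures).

D(2) = 10.3 g·m⁻²

copper: temperature factor f = +0.126·(-9.9) = -1.2474
  SO₂ term: 0.0053·142.9^0.26·exp(0.059·64-1.2474) = 0.2414
  Sd branch = 0.01025·Sd^0.27·e^(0.036·RH+0.049·T) = 0.4822 μm/a
  r_corr = 0.2414 + 0.4822 = 0.7236 μm/a
Power-law: D(2) = r_corr · 2^0.667
  D(2) = 0.7236 × 2^0.667 = 0.7236 × 1.588 = 1.149 μm
  Mass loss = 1.149 μm × 8.96 g/cm³ = 10.29 g·m⁻²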